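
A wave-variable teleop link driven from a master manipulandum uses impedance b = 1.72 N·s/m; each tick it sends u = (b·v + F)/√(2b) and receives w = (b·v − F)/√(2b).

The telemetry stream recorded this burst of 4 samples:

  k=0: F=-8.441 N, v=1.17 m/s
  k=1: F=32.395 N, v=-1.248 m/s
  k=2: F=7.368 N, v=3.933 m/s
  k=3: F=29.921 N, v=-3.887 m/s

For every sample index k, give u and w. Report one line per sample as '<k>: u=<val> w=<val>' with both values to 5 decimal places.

k=0: b·v=1.72×1.17=2.01240; √(2b)=1.85472; u=(2.01240+(-8.441))/1.85472=-3.46607, w=(2.01240−(-8.441))/1.85472=5.63610
k=1: b·v=1.72×(-1.248)=-2.14656; √(2b)=1.85472; u=(-2.14656+32.395)/1.85472=16.30887, w=(-2.14656−32.395)/1.85472=-18.62356
k=2: b·v=1.72×3.933=6.76476; √(2b)=1.85472; u=(6.76476+7.368)/1.85472=7.61987, w=(6.76476−7.368)/1.85472=-0.32525
k=3: b·v=1.72×(-3.887)=-6.68564; √(2b)=1.85472; u=(-6.68564+29.921)/1.85472=12.52767, w=(-6.68564−29.921)/1.85472=-19.73698

0: u=-3.46607 w=5.63610
1: u=16.30887 w=-18.62356
2: u=7.61987 w=-0.32525
3: u=12.52767 w=-19.73698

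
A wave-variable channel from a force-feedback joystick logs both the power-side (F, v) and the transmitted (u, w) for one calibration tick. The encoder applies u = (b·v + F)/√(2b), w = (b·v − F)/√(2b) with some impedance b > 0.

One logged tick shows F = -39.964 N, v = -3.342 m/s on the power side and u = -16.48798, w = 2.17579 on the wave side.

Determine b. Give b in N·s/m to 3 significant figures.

u + w = -14.3122;  u + w = √(2b)·v, so √(2b) = -14.3122/(-3.342) = 4.2825.
b = (√(2b))²/2 = 18.3400/2 = 9.1700.
(Check via u − w = 2F/√(2b): u − w = -18.6638, 2F/√(2b) = -18.6638.)

b = 9.17 N·s/m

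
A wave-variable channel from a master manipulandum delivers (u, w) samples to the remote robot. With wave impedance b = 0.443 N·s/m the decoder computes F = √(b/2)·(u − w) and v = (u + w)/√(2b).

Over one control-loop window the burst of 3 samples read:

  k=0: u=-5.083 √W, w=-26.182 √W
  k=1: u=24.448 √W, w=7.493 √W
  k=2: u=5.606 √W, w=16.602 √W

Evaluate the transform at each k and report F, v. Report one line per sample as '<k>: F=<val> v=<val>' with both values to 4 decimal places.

k=0: u−w=21.0990, u+w=-31.2650; √(b/2)=0.4706, √(2b)=0.9413; F=0.4706×21.099=9.9300, v=-31.2650/0.9413=-33.2156
k=1: u−w=16.9550, u+w=31.9410; √(b/2)=0.4706, √(2b)=0.9413; F=0.4706×16.955=7.9797, v=31.9410/0.9413=33.9337
k=2: u−w=-10.9960, u+w=22.2080; √(b/2)=0.4706, √(2b)=0.9413; F=0.4706×(-10.996)=-5.1751, v=22.2080/0.9413=23.5935

0: F=9.9300 v=-33.2156
1: F=7.9797 v=33.9337
2: F=-5.1751 v=23.5935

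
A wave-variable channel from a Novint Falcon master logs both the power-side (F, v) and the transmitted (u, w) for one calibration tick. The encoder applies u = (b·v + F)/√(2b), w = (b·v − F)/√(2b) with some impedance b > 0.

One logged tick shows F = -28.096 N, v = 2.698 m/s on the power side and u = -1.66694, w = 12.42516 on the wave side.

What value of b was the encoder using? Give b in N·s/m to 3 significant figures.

b = 7.95 N·s/m

u + w = 10.7582;  u + w = √(2b)·v, so √(2b) = 10.7582/2.698 = 3.9875.
b = (√(2b))²/2 = 15.9000/2 = 7.9500.
(Check via u − w = 2F/√(2b): u − w = -14.0921, 2F/√(2b) = -14.0921.)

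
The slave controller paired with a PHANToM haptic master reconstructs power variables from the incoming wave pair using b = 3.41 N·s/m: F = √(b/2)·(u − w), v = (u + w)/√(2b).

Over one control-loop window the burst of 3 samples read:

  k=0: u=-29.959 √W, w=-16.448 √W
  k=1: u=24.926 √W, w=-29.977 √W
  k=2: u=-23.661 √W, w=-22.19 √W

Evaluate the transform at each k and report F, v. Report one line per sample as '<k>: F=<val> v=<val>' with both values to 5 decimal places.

0: F=-17.64208 v=-17.77016
1: F=71.68995 v=-1.93413
2: F=-1.92077 v=-17.55726

k=0: u−w=-13.51100, u+w=-46.40700; √(b/2)=1.30576, √(2b)=2.61151; F=1.30576×(-13.511)=-17.64208, v=-46.40700/2.61151=-17.77016
k=1: u−w=54.90300, u+w=-5.05100; √(b/2)=1.30576, √(2b)=2.61151; F=1.30576×54.903=71.68995, v=-5.05100/2.61151=-1.93413
k=2: u−w=-1.47100, u+w=-45.85100; √(b/2)=1.30576, √(2b)=2.61151; F=1.30576×(-1.471)=-1.92077, v=-45.85100/2.61151=-17.55726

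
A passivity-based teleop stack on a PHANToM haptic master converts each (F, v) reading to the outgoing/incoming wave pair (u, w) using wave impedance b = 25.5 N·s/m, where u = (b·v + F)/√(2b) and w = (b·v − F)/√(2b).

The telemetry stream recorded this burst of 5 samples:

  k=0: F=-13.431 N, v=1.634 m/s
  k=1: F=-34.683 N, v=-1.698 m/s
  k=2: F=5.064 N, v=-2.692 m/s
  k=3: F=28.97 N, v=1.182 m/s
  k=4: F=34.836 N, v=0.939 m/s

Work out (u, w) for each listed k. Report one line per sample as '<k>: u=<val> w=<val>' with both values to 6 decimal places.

k=0: b·v=25.5×1.634=41.667000; √(2b)=7.141428; u=(41.667000+(-13.431))/7.141428=3.953831, w=(41.667000−(-13.431))/7.141428=7.715263
k=1: b·v=25.5×(-1.698)=-43.299000; √(2b)=7.141428; u=(-43.299000+(-34.683))/7.141428=-10.919664, w=(-43.299000−(-34.683))/7.141428=-1.206481
k=2: b·v=25.5×(-2.692)=-68.646000; √(2b)=7.141428; u=(-68.646000+5.064)/7.141428=-8.903261, w=(-68.646000−5.064)/7.141428=-10.321464
k=3: b·v=25.5×1.182=30.141000; √(2b)=7.141428; u=(30.141000+28.97)/7.141428=8.277196, w=(30.141000−28.97)/7.141428=0.163973
k=4: b·v=25.5×0.939=23.944500; √(2b)=7.141428; u=(23.944500+34.836)/7.141428=8.230916, w=(23.944500−34.836)/7.141428=-1.525115

0: u=3.953831 w=7.715263
1: u=-10.919664 w=-1.206481
2: u=-8.903261 w=-10.321464
3: u=8.277196 w=0.163973
4: u=8.230916 w=-1.525115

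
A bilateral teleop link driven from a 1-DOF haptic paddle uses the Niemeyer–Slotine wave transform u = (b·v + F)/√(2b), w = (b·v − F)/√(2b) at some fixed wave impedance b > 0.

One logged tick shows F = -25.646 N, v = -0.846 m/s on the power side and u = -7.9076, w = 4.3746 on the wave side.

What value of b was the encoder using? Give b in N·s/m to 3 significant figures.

b = 8.72 N·s/m

u + w = -3.53300;  u + w = √(2b)·v, so √(2b) = -3.53300/(-0.846) = 4.17612.
b = (√(2b))²/2 = 17.44000/2 = 8.72000.
(Check via u − w = 2F/√(2b): u − w = -12.28220, 2F/√(2b) = -12.28221.)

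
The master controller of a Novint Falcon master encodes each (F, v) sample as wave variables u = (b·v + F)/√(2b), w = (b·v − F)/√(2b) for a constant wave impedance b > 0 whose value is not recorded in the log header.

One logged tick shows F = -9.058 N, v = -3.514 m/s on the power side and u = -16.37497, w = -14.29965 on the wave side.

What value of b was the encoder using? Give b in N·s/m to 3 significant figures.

u + w = -30.67462;  u + w = √(2b)·v, so √(2b) = -30.67462/(-3.514) = 8.72926.
b = (√(2b))²/2 = 76.19998/2 = 38.09999.
(Check via u − w = 2F/√(2b): u − w = -2.07532, 2F/√(2b) = -2.07532.)

b = 38.1 N·s/m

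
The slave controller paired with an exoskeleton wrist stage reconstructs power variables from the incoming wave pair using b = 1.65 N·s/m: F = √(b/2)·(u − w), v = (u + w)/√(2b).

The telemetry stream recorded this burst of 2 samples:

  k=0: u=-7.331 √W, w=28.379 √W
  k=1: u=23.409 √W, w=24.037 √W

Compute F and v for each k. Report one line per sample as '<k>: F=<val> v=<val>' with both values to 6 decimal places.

0: F=-32.435218 v=11.586543
1: F=-0.570409 v=26.118163

k=0: u−w=-35.710000, u+w=21.048000; √(b/2)=0.908295, √(2b)=1.816590; F=0.908295×(-35.71)=-32.435218, v=21.048000/1.816590=11.586543
k=1: u−w=-0.628000, u+w=47.446000; √(b/2)=0.908295, √(2b)=1.816590; F=0.908295×(-0.628)=-0.570409, v=47.446000/1.816590=26.118163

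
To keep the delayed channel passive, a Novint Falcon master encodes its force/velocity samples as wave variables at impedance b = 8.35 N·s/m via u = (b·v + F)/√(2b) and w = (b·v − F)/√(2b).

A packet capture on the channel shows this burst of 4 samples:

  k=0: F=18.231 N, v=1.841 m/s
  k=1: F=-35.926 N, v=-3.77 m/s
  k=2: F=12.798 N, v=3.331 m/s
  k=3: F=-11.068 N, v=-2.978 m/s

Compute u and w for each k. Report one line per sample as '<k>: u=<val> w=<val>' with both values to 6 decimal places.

0: u=8.222887 w=-0.699524
1: u=-16.494422 w=1.088078
2: u=9.937898 w=3.674444
3: u=-8.793281 w=-3.376505

k=0: b·v=8.35×1.841=15.372350; √(2b)=4.086563; u=(15.372350+18.231)/4.086563=8.222887, w=(15.372350−18.231)/4.086563=-0.699524
k=1: b·v=8.35×(-3.77)=-31.479500; √(2b)=4.086563; u=(-31.479500+(-35.926))/4.086563=-16.494422, w=(-31.479500−(-35.926))/4.086563=1.088078
k=2: b·v=8.35×3.331=27.813850; √(2b)=4.086563; u=(27.813850+12.798)/4.086563=9.937898, w=(27.813850−12.798)/4.086563=3.674444
k=3: b·v=8.35×(-2.978)=-24.866300; √(2b)=4.086563; u=(-24.866300+(-11.068))/4.086563=-8.793281, w=(-24.866300−(-11.068))/4.086563=-3.376505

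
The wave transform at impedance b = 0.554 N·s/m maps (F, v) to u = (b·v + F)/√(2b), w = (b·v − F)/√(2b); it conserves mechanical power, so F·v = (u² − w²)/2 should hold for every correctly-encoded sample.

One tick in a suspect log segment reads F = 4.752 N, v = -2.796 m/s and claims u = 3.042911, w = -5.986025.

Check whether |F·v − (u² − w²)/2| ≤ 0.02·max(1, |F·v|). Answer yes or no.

yes

F·v = 4.752×(-2.796) = -13.286592 W.
(u² − w²)/2 = (9.259307 − 35.832495)/2 = -13.286594 W.
|Δ| = 0.000002;  2% of max(1, |F·v|) = 0.265732.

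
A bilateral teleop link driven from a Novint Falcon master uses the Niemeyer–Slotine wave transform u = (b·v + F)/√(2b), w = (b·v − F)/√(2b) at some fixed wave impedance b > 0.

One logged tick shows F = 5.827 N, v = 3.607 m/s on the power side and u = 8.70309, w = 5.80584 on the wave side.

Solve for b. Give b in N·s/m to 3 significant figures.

u + w = 14.50893;  u + w = √(2b)·v, so √(2b) = 14.50893/3.607 = 4.02244.
b = (√(2b))²/2 = 16.18000/2 = 8.09000.
(Check via u − w = 2F/√(2b): u − w = 2.89725, 2F/√(2b) = 2.89725.)

b = 8.09 N·s/m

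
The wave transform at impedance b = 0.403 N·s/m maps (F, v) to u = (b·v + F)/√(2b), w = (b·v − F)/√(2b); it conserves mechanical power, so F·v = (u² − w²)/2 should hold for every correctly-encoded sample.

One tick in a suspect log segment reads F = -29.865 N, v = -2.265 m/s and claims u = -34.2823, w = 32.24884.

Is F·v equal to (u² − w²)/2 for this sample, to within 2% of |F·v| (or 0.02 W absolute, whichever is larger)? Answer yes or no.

F·v = (-29.865)×(-2.265) = 67.6442 W.
(u² − w²)/2 = (1175.2761 − 1039.9877)/2 = 67.6442 W.
|Δ| = 0.0000;  2% of max(1, |F·v|) = 1.3529.

yes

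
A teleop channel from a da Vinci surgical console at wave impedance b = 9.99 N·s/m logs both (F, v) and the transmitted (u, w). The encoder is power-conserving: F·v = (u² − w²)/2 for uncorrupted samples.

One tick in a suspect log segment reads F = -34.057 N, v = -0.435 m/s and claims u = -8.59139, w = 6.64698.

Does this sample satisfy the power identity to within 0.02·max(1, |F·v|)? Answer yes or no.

F·v = (-34.057)×(-0.435) = 14.81480 W.
(u² − w²)/2 = (73.81198 − 44.18234)/2 = 14.81482 W.
|Δ| = 0.00002;  2% of max(1, |F·v|) = 0.29630.

yes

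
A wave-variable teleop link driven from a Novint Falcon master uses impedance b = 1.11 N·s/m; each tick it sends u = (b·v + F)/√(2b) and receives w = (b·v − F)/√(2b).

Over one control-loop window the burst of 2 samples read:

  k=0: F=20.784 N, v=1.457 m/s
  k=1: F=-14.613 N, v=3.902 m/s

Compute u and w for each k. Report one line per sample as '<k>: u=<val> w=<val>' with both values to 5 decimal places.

k=0: b·v=1.11×1.457=1.61727; √(2b)=1.48997; u=(1.61727+20.784)/1.48997=15.03475, w=(1.61727−20.784)/1.48997=-12.86387
k=1: b·v=1.11×3.902=4.33122; √(2b)=1.48997; u=(4.33122+(-14.613))/1.48997=-6.90068, w=(4.33122−(-14.613))/1.48997=12.71453

0: u=15.03475 w=-12.86387
1: u=-6.90068 w=12.71453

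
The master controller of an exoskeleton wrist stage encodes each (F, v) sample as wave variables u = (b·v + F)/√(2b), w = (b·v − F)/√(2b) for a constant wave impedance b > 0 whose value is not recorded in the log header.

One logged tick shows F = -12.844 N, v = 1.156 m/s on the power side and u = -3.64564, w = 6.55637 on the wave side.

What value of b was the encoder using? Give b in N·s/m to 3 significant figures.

u + w = 2.91073;  u + w = √(2b)·v, so √(2b) = 2.91073/1.156 = 2.51793.
b = (√(2b))²/2 = 6.33998/2 = 3.16999.
(Check via u − w = 2F/√(2b): u − w = -10.20201, 2F/√(2b) = -10.20202.)

b = 3.17 N·s/m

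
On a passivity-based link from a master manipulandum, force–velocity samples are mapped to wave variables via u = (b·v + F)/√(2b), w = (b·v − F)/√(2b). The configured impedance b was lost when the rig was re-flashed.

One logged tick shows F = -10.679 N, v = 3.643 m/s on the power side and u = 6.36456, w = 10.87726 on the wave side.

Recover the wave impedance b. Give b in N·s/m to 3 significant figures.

b = 11.2 N·s/m

u + w = 17.24182;  u + w = √(2b)·v, so √(2b) = 17.24182/3.643 = 4.73286.
b = (√(2b))²/2 = 22.39999/2 = 11.20000.
(Check via u − w = 2F/√(2b): u − w = -4.51270, 2F/√(2b) = -4.51270.)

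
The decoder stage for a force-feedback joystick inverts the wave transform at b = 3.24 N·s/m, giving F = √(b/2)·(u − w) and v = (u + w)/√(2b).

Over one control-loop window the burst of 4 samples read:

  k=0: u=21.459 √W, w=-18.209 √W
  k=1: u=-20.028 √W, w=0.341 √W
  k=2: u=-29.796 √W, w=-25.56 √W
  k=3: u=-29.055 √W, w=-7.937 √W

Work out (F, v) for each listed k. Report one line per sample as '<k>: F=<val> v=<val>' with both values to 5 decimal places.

0: F=50.48912 v=1.27672
1: F=-25.92550 v=-7.73378
2: F=-5.39155 v=-21.74589
3: F=-26.87883 v=-14.53183

k=0: u−w=39.66800, u+w=3.25000; √(b/2)=1.27279, √(2b)=2.54558; F=1.27279×39.668=50.48912, v=3.25000/2.54558=1.27672
k=1: u−w=-20.36900, u+w=-19.68700; √(b/2)=1.27279, √(2b)=2.54558; F=1.27279×(-20.369)=-25.92550, v=-19.68700/2.54558=-7.73378
k=2: u−w=-4.23600, u+w=-55.35600; √(b/2)=1.27279, √(2b)=2.54558; F=1.27279×(-4.236)=-5.39155, v=-55.35600/2.54558=-21.74589
k=3: u−w=-21.11800, u+w=-36.99200; √(b/2)=1.27279, √(2b)=2.54558; F=1.27279×(-21.118)=-26.87883, v=-36.99200/2.54558=-14.53183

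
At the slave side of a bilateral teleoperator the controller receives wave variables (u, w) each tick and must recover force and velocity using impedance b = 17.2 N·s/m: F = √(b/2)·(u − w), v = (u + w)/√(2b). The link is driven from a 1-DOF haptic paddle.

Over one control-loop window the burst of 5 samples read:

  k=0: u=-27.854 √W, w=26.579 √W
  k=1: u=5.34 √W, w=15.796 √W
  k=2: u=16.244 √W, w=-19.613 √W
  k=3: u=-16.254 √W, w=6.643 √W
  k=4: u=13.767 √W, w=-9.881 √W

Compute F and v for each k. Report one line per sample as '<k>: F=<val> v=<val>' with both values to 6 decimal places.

k=0: u−w=-54.433000, u+w=-1.275000; √(b/2)=2.932576, √(2b)=5.865151; F=2.932576×(-54.433)=-159.628891, v=-1.275000/5.865151=-0.217386
k=1: u−w=-10.456000, u+w=21.136000; √(b/2)=2.932576, √(2b)=5.865151; F=2.932576×(-10.456)=-30.663011, v=21.136000/5.865151=3.603658
k=2: u−w=35.857000, u+w=-3.369000; √(b/2)=2.932576, √(2b)=5.865151; F=2.932576×35.857=105.153365, v=-3.369000/5.865151=-0.574410
k=3: u−w=-22.897000, u+w=-9.611000; √(b/2)=2.932576, √(2b)=5.865151; F=2.932576×(-22.897)=-67.147185, v=-9.611000/5.865151=-1.638662
k=4: u−w=23.648000, u+w=3.886000; √(b/2)=2.932576, √(2b)=5.865151; F=2.932576×23.648=69.349549, v=3.886000/5.865151=0.662558

0: F=-159.628891 v=-0.217386
1: F=-30.663011 v=3.603658
2: F=105.153365 v=-0.574410
3: F=-67.147185 v=-1.638662
4: F=69.349549 v=0.662558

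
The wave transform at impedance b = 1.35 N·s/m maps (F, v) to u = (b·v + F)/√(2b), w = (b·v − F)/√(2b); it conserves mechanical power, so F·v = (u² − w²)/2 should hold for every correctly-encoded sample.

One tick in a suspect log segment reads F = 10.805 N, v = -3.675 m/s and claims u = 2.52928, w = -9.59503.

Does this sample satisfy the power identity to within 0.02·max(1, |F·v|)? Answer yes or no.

no

F·v = 10.805×(-3.675) = -39.7084 W.
(u² − w²)/2 = (6.3973 − 92.0646)/2 = -42.8337 W.
|Δ| = 3.1253;  2% of max(1, |F·v|) = 0.7942.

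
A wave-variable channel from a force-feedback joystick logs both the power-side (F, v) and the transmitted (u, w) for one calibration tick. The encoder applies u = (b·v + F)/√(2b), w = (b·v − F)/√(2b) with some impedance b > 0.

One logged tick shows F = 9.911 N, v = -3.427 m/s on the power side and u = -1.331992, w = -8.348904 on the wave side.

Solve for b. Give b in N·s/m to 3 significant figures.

b = 3.99 N·s/m

u + w = -9.680896;  u + w = √(2b)·v, so √(2b) = -9.680896/(-3.427) = 2.824889.
b = (√(2b))²/2 = 7.980000/2 = 3.990000.
(Check via u − w = 2F/√(2b): u − w = 7.016912, 2F/√(2b) = 7.016912.)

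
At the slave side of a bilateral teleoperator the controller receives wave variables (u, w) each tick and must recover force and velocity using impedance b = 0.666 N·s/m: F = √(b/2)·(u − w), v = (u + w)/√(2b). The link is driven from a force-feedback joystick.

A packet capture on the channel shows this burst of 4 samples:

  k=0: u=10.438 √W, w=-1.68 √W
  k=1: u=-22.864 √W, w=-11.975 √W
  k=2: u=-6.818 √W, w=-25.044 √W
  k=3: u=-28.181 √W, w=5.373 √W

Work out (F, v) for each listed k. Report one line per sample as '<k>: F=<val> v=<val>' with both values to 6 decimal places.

k=0: u−w=12.118000, u+w=8.758000; √(b/2)=0.577062, √(2b)=1.154123; F=0.577062×12.118=6.992832, v=8.758000/1.154123=7.588446
k=1: u−w=-10.889000, u+w=-34.839000; √(b/2)=0.577062, √(2b)=1.154123; F=0.577062×(-10.889)=-6.283623, v=-34.839000/1.154123=-30.186556
k=2: u−w=18.226000, u+w=-31.862000; √(b/2)=0.577062, √(2b)=1.154123; F=0.577062×18.226=10.517523, v=-31.862000/1.154123=-27.607108
k=3: u−w=-33.554000, u+w=-22.808000; √(b/2)=0.577062, √(2b)=1.154123; F=0.577062×(-33.554)=-19.362722, v=-22.808000/1.154123=-19.762191

0: F=6.992832 v=7.588446
1: F=-6.283623 v=-30.186556
2: F=10.517523 v=-27.607108
3: F=-19.362722 v=-19.762191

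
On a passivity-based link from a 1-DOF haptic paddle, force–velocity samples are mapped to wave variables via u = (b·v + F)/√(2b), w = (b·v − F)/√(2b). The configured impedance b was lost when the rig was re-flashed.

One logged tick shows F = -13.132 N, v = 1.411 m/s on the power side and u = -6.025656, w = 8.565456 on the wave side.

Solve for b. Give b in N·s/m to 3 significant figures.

u + w = 2.539800;  u + w = √(2b)·v, so √(2b) = 2.539800/1.411 = 1.800000.
b = (√(2b))²/2 = 3.240000/2 = 1.620000.
(Check via u − w = 2F/√(2b): u − w = -14.591112, 2F/√(2b) = -14.591111.)

b = 1.62 N·s/m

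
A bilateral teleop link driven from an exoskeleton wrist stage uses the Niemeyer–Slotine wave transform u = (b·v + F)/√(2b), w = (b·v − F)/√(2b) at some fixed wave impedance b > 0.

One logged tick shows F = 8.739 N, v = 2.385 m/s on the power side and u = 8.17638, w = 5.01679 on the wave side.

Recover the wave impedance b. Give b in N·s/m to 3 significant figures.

u + w = 13.19317;  u + w = √(2b)·v, so √(2b) = 13.19317/2.385 = 5.53173.
b = (√(2b))²/2 = 30.60001/2 = 15.30000.
(Check via u − w = 2F/√(2b): u − w = 3.15959, 2F/√(2b) = 3.15959.)

b = 15.3 N·s/m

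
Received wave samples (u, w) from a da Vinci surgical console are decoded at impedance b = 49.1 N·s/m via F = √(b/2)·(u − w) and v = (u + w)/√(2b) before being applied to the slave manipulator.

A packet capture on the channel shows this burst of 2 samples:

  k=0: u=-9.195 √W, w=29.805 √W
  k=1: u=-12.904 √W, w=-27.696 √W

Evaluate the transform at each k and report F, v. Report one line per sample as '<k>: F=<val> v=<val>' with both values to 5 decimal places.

0: F=-193.23703 v=2.07980
1: F=73.29134 v=-4.09704

k=0: u−w=-39.00000, u+w=20.61000; √(b/2)=4.95480, √(2b)=9.90959; F=4.95480×(-39.0)=-193.23703, v=20.61000/9.90959=2.07980
k=1: u−w=14.79200, u+w=-40.60000; √(b/2)=4.95480, √(2b)=9.90959; F=4.95480×14.792=73.29134, v=-40.60000/9.90959=-4.09704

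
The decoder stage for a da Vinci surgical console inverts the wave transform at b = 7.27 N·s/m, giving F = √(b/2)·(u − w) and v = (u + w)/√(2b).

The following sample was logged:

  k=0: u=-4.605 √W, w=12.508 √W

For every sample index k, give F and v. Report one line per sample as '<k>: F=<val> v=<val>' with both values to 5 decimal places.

0: F=-32.62709 v=2.07257

k=0: u−w=-17.11300, u+w=7.90300; √(b/2)=1.90657, √(2b)=3.81314; F=1.90657×(-17.113)=-32.62709, v=7.90300/3.81314=2.07257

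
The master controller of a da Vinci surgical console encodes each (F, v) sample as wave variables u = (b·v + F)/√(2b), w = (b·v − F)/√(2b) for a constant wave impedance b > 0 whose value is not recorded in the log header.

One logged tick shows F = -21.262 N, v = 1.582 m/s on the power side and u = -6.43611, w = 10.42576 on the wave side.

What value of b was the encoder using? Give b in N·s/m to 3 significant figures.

b = 3.18 N·s/m

u + w = 3.98965;  u + w = √(2b)·v, so √(2b) = 3.98965/1.582 = 2.52190.
b = (√(2b))²/2 = 6.35999/2 = 3.18000.
(Check via u − w = 2F/√(2b): u − w = -16.86187, 2F/√(2b) = -16.86187.)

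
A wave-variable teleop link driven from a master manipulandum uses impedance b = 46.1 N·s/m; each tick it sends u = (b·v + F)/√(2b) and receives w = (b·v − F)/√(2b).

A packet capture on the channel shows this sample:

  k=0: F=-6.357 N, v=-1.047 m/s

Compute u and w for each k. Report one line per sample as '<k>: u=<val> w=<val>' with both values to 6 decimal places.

0: u=-5.688734 w=-4.364647

k=0: b·v=46.1×(-1.047)=-48.266700; √(2b)=9.602083; u=(-48.266700+(-6.357))/9.602083=-5.688734, w=(-48.266700−(-6.357))/9.602083=-4.364647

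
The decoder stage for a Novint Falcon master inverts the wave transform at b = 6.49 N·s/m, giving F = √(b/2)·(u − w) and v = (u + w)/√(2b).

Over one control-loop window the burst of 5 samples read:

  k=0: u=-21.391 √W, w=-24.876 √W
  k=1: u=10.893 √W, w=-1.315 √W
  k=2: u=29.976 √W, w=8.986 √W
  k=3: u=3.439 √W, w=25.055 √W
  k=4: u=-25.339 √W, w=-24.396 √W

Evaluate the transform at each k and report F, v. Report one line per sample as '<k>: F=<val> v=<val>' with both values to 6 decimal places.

0: F=6.277838 v=-12.842039
1: F=21.991349 v=2.658505
2: F=37.811142 v=10.814437
3: F=-38.938811 v=7.908900
4: F=-1.698709 v=-13.804630

k=0: u−w=3.485000, u+w=-46.267000; √(b/2)=1.801388, √(2b)=3.602777; F=1.801388×3.485=6.277838, v=-46.267000/3.602777=-12.842039
k=1: u−w=12.208000, u+w=9.578000; √(b/2)=1.801388, √(2b)=3.602777; F=1.801388×12.208=21.991349, v=9.578000/3.602777=2.658505
k=2: u−w=20.990000, u+w=38.962000; √(b/2)=1.801388, √(2b)=3.602777; F=1.801388×20.99=37.811142, v=38.962000/3.602777=10.814437
k=3: u−w=-21.616000, u+w=28.494000; √(b/2)=1.801388, √(2b)=3.602777; F=1.801388×(-21.616)=-38.938811, v=28.494000/3.602777=7.908900
k=4: u−w=-0.943000, u+w=-49.735000; √(b/2)=1.801388, √(2b)=3.602777; F=1.801388×(-0.943)=-1.698709, v=-49.735000/3.602777=-13.804630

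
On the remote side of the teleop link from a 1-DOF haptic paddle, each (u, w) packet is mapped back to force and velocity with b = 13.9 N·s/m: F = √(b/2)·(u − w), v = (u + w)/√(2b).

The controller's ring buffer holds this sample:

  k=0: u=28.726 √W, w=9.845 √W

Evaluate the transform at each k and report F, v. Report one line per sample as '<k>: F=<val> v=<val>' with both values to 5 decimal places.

0: F=49.77570 v=7.31541

k=0: u−w=18.88100, u+w=38.57100; √(b/2)=2.63629, √(2b)=5.27257; F=2.63629×18.881=49.77570, v=38.57100/5.27257=7.31541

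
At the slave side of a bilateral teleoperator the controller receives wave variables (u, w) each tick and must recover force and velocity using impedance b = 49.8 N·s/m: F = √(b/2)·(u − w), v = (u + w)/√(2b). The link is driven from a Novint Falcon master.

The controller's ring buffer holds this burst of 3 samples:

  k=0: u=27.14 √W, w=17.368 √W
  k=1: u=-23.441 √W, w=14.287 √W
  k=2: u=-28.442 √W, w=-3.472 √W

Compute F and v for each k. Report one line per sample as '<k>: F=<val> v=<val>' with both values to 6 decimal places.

k=0: u−w=9.772000, u+w=44.508000; √(b/2)=4.989990, √(2b)=9.979980; F=4.989990×9.772=48.762182, v=44.508000/9.979980=4.459728
k=1: u−w=-37.728000, u+w=-9.154000; √(b/2)=4.989990, √(2b)=9.979980; F=4.989990×(-37.728)=-188.262342, v=-9.154000/9.979980=-0.917236
k=2: u−w=-24.970000, u+w=-31.914000; √(b/2)=4.989990, √(2b)=9.979980; F=4.989990×(-24.97)=-124.600050, v=-31.914000/9.979980=-3.197802

0: F=48.762182 v=4.459728
1: F=-188.262342 v=-0.917236
2: F=-124.600050 v=-3.197802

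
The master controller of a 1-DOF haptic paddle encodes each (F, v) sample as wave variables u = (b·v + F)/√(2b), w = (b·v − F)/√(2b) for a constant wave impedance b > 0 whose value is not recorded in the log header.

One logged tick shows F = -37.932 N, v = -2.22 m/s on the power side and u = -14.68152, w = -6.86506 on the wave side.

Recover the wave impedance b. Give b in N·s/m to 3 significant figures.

u + w = -21.54658;  u + w = √(2b)·v, so √(2b) = -21.54658/(-2.22) = 9.70567.
b = (√(2b))²/2 = 94.19997/2 = 47.09998.
(Check via u − w = 2F/√(2b): u − w = -7.81646, 2F/√(2b) = -7.81646.)

b = 47.1 N·s/m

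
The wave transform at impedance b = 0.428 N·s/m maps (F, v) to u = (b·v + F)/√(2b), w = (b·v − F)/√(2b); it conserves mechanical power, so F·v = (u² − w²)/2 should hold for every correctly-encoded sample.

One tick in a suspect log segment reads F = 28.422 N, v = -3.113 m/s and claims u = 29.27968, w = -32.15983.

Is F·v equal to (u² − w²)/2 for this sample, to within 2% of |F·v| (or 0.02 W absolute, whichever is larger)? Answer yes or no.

F·v = 28.422×(-3.113) = -88.47769 W.
(u² − w²)/2 = (857.29966 − 1034.25467)/2 = -88.47750 W.
|Δ| = 0.00018;  2% of max(1, |F·v|) = 1.76955.

yes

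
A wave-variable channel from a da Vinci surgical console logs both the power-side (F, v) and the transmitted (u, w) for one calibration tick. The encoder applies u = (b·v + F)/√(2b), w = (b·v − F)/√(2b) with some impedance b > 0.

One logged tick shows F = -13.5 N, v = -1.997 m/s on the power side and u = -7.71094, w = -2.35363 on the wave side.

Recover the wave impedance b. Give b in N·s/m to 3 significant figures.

u + w = -10.06457;  u + w = √(2b)·v, so √(2b) = -10.06457/(-1.997) = 5.03984.
b = (√(2b))²/2 = 25.40004/2 = 12.70002.
(Check via u − w = 2F/√(2b): u − w = -5.35731, 2F/√(2b) = -5.35731.)

b = 12.7 N·s/m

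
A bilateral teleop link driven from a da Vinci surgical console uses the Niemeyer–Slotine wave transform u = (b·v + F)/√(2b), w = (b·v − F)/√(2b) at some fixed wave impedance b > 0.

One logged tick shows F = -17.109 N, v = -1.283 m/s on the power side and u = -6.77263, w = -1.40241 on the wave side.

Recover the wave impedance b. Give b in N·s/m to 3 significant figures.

b = 20.3 N·s/m

u + w = -8.1750;  u + w = √(2b)·v, so √(2b) = -8.1750/(-1.283) = 6.3718.
b = (√(2b))²/2 = 40.6000/2 = 20.3000.
(Check via u − w = 2F/√(2b): u − w = -5.3702, 2F/√(2b) = -5.3702.)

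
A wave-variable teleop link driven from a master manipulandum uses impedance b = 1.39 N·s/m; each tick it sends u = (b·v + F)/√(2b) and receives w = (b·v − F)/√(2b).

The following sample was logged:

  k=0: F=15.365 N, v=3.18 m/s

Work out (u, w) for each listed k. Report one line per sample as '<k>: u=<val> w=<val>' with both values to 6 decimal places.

0: u=11.866374 w=-6.564255

k=0: b·v=1.39×3.18=4.420200; √(2b)=1.667333; u=(4.420200+15.365)/1.667333=11.866374, w=(4.420200−15.365)/1.667333=-6.564255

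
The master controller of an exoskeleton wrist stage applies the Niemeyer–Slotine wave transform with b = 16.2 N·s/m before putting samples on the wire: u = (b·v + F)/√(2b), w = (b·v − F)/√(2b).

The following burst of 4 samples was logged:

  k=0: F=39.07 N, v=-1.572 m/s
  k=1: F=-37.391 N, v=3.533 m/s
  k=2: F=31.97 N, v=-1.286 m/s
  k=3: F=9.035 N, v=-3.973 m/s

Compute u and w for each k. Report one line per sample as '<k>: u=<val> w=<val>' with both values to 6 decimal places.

0: u=2.389909 w=-11.337890
1: u=3.486165 w=16.624023
2: u=1.956536 w=-9.276577
3: u=-9.720069 w=-12.894644

k=0: b·v=16.2×(-1.572)=-25.466400; √(2b)=5.692100; u=(-25.466400+39.07)/5.692100=2.389909, w=(-25.466400−39.07)/5.692100=-11.337890
k=1: b·v=16.2×3.533=57.234600; √(2b)=5.692100; u=(57.234600+(-37.391))/5.692100=3.486165, w=(57.234600−(-37.391))/5.692100=16.624023
k=2: b·v=16.2×(-1.286)=-20.833200; √(2b)=5.692100; u=(-20.833200+31.97)/5.692100=1.956536, w=(-20.833200−31.97)/5.692100=-9.276577
k=3: b·v=16.2×(-3.973)=-64.362600; √(2b)=5.692100; u=(-64.362600+9.035)/5.692100=-9.720069, w=(-64.362600−9.035)/5.692100=-12.894644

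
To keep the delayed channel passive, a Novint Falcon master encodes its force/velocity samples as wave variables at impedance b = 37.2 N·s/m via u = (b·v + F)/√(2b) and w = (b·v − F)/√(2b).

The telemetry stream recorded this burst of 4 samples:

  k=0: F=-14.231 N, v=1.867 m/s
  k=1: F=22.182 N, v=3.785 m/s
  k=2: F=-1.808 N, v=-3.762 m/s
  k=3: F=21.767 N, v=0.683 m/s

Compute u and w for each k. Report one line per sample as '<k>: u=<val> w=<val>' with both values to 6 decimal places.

k=0: b·v=37.2×1.867=69.452400; √(2b)=8.625543; u=(69.452400+(-14.231))/8.625543=6.402078, w=(69.452400−(-14.231))/8.625543=9.701812
k=1: b·v=37.2×3.785=140.802000; √(2b)=8.625543; u=(140.802000+22.182)/8.625543=18.895505, w=(140.802000−22.182)/8.625543=13.752177
k=2: b·v=37.2×(-3.762)=-139.946400; √(2b)=8.625543; u=(-139.946400+(-1.808))/8.625543=-16.434257, w=(-139.946400−(-1.808))/8.625543=-16.015037
k=3: b·v=37.2×0.683=25.407600; √(2b)=8.625543; u=(25.407600+21.767)/8.625543=5.469174, w=(25.407600−21.767)/8.625543=0.422072

0: u=6.402078 w=9.701812
1: u=18.895505 w=13.752177
2: u=-16.434257 w=-16.015037
3: u=5.469174 w=0.422072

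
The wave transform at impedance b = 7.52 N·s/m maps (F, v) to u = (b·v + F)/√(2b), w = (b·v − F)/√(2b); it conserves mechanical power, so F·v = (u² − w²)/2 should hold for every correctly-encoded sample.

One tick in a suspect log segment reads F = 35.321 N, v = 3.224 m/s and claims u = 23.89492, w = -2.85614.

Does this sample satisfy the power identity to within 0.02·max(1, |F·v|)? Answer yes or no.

no

F·v = 35.321×3.224 = 113.8749 W.
(u² − w²)/2 = (570.9672 − 8.1575)/2 = 281.4048 W.
|Δ| = 167.5299;  2% of max(1, |F·v|) = 2.2775.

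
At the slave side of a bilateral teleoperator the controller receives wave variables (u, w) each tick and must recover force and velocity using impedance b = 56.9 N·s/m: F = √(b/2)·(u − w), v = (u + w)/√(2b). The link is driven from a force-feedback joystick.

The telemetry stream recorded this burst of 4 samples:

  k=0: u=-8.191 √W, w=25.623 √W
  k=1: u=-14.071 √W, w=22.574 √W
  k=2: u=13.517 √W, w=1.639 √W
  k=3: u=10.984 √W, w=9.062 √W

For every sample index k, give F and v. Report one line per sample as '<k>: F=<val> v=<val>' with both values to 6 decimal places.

0: F=-180.358944 v=1.634090
1: F=-195.459085 v=0.797078
2: F=63.355519 v=1.420736
3: F=10.251668 v=1.879129

k=0: u−w=-33.814000, u+w=17.432000; √(b/2)=5.333854, √(2b)=10.667708; F=5.333854×(-33.814)=-180.358944, v=17.432000/10.667708=1.634090
k=1: u−w=-36.645000, u+w=8.503000; √(b/2)=5.333854, √(2b)=10.667708; F=5.333854×(-36.645)=-195.459085, v=8.503000/10.667708=0.797078
k=2: u−w=11.878000, u+w=15.156000; √(b/2)=5.333854, √(2b)=10.667708; F=5.333854×11.878=63.355519, v=15.156000/10.667708=1.420736
k=3: u−w=1.922000, u+w=20.046000; √(b/2)=5.333854, √(2b)=10.667708; F=5.333854×1.922=10.251668, v=20.046000/10.667708=1.879129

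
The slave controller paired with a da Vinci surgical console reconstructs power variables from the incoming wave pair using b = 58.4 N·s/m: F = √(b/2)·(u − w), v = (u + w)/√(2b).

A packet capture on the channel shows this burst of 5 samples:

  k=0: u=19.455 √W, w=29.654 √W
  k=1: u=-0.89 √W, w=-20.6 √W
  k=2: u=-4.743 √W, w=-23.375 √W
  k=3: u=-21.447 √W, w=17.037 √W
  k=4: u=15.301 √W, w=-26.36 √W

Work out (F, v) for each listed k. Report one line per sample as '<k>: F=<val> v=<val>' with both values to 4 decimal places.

0: F=-55.1124 v=4.5440
1: F=106.5070 v=-1.9885
2: F=100.6818 v=-2.6017
3: F=-207.9561 v=-0.4081
4: F=225.1236 v=-1.0233

k=0: u−w=-10.1990, u+w=49.1090; √(b/2)=5.4037, √(2b)=10.8074; F=5.4037×(-10.199)=-55.1124, v=49.1090/10.8074=4.5440
k=1: u−w=19.7100, u+w=-21.4900; √(b/2)=5.4037, √(2b)=10.8074; F=5.4037×19.71=106.5070, v=-21.4900/10.8074=-1.9885
k=2: u−w=18.6320, u+w=-28.1180; √(b/2)=5.4037, √(2b)=10.8074; F=5.4037×18.632=100.6818, v=-28.1180/10.8074=-2.6017
k=3: u−w=-38.4840, u+w=-4.4100; √(b/2)=5.4037, √(2b)=10.8074; F=5.4037×(-38.484)=-207.9561, v=-4.4100/10.8074=-0.4081
k=4: u−w=41.6610, u+w=-11.0590; √(b/2)=5.4037, √(2b)=10.8074; F=5.4037×41.661=225.1236, v=-11.0590/10.8074=-1.0233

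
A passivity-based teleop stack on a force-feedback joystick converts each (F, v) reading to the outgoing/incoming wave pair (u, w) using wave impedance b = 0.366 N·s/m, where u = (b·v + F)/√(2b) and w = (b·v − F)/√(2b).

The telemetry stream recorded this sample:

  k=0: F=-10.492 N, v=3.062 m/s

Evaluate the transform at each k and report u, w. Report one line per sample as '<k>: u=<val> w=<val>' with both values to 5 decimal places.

0: u=-10.95329 w=13.57305

k=0: b·v=0.366×3.062=1.12069; √(2b)=0.85557; u=(1.12069+(-10.492))/0.85557=-10.95329, w=(1.12069−(-10.492))/0.85557=13.57305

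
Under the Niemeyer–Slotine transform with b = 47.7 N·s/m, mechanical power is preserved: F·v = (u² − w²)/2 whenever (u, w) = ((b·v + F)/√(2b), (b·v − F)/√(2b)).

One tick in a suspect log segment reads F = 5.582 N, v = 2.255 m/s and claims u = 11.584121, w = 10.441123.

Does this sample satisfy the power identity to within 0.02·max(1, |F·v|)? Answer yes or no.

yes

F·v = 5.582×2.255 = 12.587410 W.
(u² − w²)/2 = (134.191859 − 109.017050)/2 = 12.587405 W.
|Δ| = 0.000005;  2% of max(1, |F·v|) = 0.251748.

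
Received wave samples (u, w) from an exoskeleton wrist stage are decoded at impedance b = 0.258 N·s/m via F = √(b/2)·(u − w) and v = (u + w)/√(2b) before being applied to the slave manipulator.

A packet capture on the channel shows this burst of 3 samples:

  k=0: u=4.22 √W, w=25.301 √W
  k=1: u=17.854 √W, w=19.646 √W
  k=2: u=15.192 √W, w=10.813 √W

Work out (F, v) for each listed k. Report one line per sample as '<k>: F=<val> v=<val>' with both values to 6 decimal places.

k=0: u−w=-21.081000, u+w=29.521000; √(b/2)=0.359166, √(2b)=0.718331; F=0.359166×(-21.081)=-7.571572, v=29.521000/0.718331=41.096630
k=1: u−w=-1.792000, u+w=37.500000; √(b/2)=0.359166, √(2b)=0.718331; F=0.359166×(-1.792)=-0.643625, v=37.500000/0.718331=52.204317
k=2: u−w=4.379000, u+w=26.005000; √(b/2)=0.359166, √(2b)=0.718331; F=0.359166×4.379=1.572787, v=26.005000/0.718331=36.201954

0: F=-7.571572 v=41.096630
1: F=-0.643625 v=52.204317
2: F=1.572787 v=36.201954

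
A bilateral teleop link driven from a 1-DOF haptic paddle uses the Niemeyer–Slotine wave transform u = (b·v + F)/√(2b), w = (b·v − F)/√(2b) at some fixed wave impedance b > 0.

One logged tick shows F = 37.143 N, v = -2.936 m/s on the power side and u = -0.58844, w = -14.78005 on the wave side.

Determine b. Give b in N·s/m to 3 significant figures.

b = 13.7 N·s/m

u + w = -15.36849;  u + w = √(2b)·v, so √(2b) = -15.36849/(-2.936) = 5.23450.
b = (√(2b))²/2 = 27.39998/2 = 13.69999.
(Check via u − w = 2F/√(2b): u − w = 14.19161, 2F/√(2b) = 14.19162.)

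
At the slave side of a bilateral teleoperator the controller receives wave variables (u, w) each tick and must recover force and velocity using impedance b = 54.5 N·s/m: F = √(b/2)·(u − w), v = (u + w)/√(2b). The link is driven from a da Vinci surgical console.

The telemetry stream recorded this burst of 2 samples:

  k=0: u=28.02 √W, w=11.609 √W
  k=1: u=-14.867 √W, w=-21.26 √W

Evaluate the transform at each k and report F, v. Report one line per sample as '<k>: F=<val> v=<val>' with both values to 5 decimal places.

k=0: u−w=16.41100, u+w=39.62900; √(b/2)=5.22015, √(2b)=10.44031; F=5.22015×16.411=85.66794, v=39.62900/10.44031=3.79577
k=1: u−w=6.39300, u+w=-36.12700; √(b/2)=5.22015, √(2b)=10.44031; F=5.22015×6.393=33.37244, v=-36.12700/10.44031=-3.46034

0: F=85.66794 v=3.79577
1: F=33.37244 v=-3.46034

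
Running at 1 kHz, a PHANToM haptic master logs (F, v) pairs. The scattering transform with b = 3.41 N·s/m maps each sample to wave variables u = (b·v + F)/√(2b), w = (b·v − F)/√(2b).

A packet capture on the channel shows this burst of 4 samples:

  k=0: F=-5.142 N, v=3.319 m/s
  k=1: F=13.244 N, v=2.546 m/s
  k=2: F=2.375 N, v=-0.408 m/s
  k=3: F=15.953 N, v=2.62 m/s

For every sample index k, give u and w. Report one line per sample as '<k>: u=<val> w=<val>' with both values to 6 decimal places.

k=0: b·v=3.41×3.319=11.317790; √(2b)=2.611513; u=(11.317790+(-5.142))/2.611513=2.364832, w=(11.317790−(-5.142))/2.611513=6.302779
k=1: b·v=3.41×2.546=8.681860; √(2b)=2.611513; u=(8.681860+13.244)/2.611513=8.395846, w=(8.681860−13.244)/2.611513=-1.746934
k=2: b·v=3.41×(-0.408)=-1.391280; √(2b)=2.611513; u=(-1.391280+2.375)/2.611513=0.376686, w=(-1.391280−2.375)/2.611513=-1.442183
k=3: b·v=3.41×2.62=8.934200; √(2b)=2.611513; u=(8.934200+15.953)/2.611513=9.529801, w=(8.934200−15.953)/2.611513=-2.687637

0: u=2.364832 w=6.302779
1: u=8.395846 w=-1.746934
2: u=0.376686 w=-1.442183
3: u=9.529801 w=-2.687637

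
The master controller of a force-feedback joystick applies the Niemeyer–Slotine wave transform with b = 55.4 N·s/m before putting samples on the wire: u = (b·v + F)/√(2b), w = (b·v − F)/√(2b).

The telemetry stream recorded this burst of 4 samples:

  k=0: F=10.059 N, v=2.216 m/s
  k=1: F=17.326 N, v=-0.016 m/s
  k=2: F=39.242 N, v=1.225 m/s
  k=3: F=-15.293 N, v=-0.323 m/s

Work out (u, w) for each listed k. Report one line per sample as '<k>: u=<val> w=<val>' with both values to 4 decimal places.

k=0: b·v=55.4×2.216=122.7664; √(2b)=10.5262; u=(122.7664+10.059)/10.5262=12.6186, w=(122.7664−10.059)/10.5262=10.7074
k=1: b·v=55.4×(-0.016)=-0.8864; √(2b)=10.5262; u=(-0.8864+17.326)/10.5262=1.5618, w=(-0.8864−17.326)/10.5262=-1.7302
k=2: b·v=55.4×1.225=67.8650; √(2b)=10.5262; u=(67.8650+39.242)/10.5262=10.1753, w=(67.8650−39.242)/10.5262=2.7192
k=3: b·v=55.4×(-0.323)=-17.8942; √(2b)=10.5262; u=(-17.8942+(-15.293))/10.5262=-3.1528, w=(-17.8942−(-15.293))/10.5262=-0.2471

0: u=12.6186 w=10.7074
1: u=1.5618 w=-1.7302
2: u=10.1753 w=2.7192
3: u=-3.1528 w=-0.2471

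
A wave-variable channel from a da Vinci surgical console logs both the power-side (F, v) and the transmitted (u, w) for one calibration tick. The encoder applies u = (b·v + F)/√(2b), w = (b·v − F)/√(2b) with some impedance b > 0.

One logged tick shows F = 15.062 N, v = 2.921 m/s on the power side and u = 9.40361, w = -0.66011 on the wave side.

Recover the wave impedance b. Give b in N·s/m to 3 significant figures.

u + w = 8.74350;  u + w = √(2b)·v, so √(2b) = 8.74350/2.921 = 2.99332.
b = (√(2b))²/2 = 8.95999/2 = 4.47999.
(Check via u − w = 2F/√(2b): u − w = 10.06372, 2F/√(2b) = 10.06373.)

b = 4.48 N·s/m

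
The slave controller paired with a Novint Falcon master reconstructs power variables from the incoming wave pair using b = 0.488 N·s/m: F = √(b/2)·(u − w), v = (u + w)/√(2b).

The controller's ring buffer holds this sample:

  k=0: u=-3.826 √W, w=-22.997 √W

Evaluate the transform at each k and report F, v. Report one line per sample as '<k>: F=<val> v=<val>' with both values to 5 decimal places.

k=0: u−w=19.17100, u+w=-26.82300; √(b/2)=0.49396, √(2b)=0.98793; F=0.49396×19.171=9.46978, v=-26.82300/0.98793=-27.15079

0: F=9.46978 v=-27.15079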